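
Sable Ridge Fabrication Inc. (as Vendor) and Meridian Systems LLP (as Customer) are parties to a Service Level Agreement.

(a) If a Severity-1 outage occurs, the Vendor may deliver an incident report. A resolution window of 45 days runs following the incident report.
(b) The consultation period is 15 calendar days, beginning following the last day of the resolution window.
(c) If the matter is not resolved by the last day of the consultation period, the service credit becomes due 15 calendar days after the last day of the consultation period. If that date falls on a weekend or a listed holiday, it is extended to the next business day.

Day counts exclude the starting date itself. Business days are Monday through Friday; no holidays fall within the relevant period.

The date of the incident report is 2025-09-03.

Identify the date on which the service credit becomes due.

The last day of the resolution window: 45 calendar days after 2025-09-03 is 2025-10-18.
The last day of the consultation period: 2025-10-18 + 15 days = 2025-11-02.
The date on which the service credit becomes due: 15 calendar days after 2025-11-02 is 2025-11-17. 2025-11-17 is a Monday, so no roll-forward applies.

2025-11-17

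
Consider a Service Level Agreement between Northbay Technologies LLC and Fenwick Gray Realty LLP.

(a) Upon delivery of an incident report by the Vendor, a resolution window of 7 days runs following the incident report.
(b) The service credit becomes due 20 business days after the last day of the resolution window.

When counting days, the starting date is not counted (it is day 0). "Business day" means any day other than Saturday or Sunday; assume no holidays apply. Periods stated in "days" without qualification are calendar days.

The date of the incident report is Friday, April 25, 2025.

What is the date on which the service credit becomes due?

May 30, 2025

The last day of the resolution window: April 25, 2025 + 7 days = May 2, 2025.
The date on which the service credit becomes due: 20 business days after Friday, May 2, 2025, skipping weekends — May 5, May 6, May 7, May 8, …, May 28, May 29, May 30 — lands on Friday, May 30, 2025.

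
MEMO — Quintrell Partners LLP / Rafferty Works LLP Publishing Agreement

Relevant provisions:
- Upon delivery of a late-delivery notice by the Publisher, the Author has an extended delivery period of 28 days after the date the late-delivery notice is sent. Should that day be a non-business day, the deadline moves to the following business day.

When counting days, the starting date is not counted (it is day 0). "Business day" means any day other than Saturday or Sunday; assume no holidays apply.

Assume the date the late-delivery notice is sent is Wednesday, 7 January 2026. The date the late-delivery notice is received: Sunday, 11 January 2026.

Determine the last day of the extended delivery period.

The last day of the extended delivery period: 28 calendar days after 7 January 2026 is 4 February 2026. 4 February 2026 is a Wednesday, so no roll-forward applies.

4 February 2026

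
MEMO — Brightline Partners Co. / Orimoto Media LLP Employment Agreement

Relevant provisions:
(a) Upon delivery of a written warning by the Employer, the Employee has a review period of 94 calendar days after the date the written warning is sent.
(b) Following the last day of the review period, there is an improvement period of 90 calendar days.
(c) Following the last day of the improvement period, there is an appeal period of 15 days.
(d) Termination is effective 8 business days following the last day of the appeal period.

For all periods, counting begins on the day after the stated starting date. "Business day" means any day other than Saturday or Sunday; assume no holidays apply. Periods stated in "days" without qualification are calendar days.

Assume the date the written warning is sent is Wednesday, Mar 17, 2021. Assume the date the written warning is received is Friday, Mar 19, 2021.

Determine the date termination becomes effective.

Oct 13, 2021

The last day of the review period: 94 calendar days after Mar 17, 2021 is Jun 19, 2021.
Adding 90 calendar days to Jun 19, 2021 gives Sep 17, 2021, which is the last day of the improvement period.
Adding 15 calendar days to Sep 17, 2021 gives Oct 2, 2021, which is the last day of the appeal period.
The date termination becomes effective: 8 business days after Saturday, Oct 2, 2021, skipping weekends — Oct 4, Oct 5, Oct 6, Oct 7, Oct 8, Oct 11, Oct 12, Oct 13 — lands on Wednesday, Oct 13, 2021.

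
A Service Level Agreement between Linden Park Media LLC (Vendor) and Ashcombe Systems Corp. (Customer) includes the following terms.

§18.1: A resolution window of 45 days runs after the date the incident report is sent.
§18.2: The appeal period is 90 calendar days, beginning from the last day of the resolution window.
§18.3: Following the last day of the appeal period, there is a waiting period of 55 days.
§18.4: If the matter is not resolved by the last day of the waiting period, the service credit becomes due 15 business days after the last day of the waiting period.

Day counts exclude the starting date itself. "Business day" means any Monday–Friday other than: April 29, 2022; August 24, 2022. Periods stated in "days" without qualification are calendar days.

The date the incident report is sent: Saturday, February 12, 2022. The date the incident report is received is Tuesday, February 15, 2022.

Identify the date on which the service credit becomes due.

September 12, 2022

The last day of the resolution window: 45 calendar days after February 12, 2022 is March 29, 2022.
The last day of the appeal period: March 29, 2022 + 90 days = June 27, 2022.
Adding 55 calendar days to June 27, 2022 gives August 21, 2022, which is the last day of the waiting period.
From Sunday, August 21, 2022, 15 business days (Aug 22, Aug 23, Aug 25, Aug 26, …, Sep 8, Sep 9, Sep 12, skipping weekends and the listed holiday on Aug 24) brings us to Monday, September 12, 2022, which is the date on which the service credit becomes due.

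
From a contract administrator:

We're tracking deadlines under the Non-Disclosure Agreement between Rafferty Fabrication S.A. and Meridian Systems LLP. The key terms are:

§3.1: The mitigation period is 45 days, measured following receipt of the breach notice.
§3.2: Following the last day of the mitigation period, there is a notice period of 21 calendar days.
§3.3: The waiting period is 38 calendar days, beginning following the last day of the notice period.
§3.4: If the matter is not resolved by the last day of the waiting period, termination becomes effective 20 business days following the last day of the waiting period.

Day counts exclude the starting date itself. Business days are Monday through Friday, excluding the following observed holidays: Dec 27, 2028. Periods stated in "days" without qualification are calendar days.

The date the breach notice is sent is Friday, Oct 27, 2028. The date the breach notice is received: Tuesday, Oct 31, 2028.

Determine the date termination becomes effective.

Mar 12, 2029

Adding 45 calendar days to Oct 31, 2028 gives Dec 15, 2028, which is the last day of the mitigation period.
The last day of the notice period: Dec 15, 2028 + 21 days = Jan 5, 2029.
The last day of the waiting period: 38 calendar days after Jan 5, 2029 is Feb 12, 2029.
From Monday, Feb 12, 2029, 20 business days (Feb 13, Feb 14, Feb 15, Feb 16, …, Mar 8, Mar 9, Mar 12, skipping weekends) brings us to Monday, Mar 12, 2029, which is the date termination becomes effective.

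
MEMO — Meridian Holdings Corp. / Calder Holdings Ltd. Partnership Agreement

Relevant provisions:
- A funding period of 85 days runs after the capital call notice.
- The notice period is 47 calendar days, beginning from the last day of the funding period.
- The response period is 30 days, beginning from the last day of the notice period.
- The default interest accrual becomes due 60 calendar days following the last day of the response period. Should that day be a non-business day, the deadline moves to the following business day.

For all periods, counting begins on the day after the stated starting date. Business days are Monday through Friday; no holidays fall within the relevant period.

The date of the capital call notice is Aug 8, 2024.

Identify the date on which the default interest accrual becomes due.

Mar 18, 2025

The last day of the funding period: 85 calendar days after Aug 8, 2024 is Nov 1, 2024.
The last day of the notice period: Nov 1, 2024 + 47 days = Dec 18, 2024.
Adding 30 calendar days to Dec 18, 2024 gives Jan 17, 2025, which is the last day of the response period.
The date on which the default interest accrual becomes due: Jan 17, 2025 + 60 days = Mar 18, 2025. Mar 18, 2025 is a Tuesday, so no roll-forward applies.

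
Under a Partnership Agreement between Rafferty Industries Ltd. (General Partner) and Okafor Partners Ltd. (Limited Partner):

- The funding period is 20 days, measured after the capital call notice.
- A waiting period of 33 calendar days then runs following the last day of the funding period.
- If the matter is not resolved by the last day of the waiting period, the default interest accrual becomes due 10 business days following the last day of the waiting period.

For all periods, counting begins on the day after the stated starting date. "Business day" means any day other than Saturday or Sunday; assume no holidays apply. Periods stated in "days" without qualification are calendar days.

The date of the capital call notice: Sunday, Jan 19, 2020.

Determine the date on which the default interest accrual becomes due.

Mar 26, 2020

Adding 20 calendar days to Jan 19, 2020 gives Feb 8, 2020, which is the last day of the funding period.
Adding 33 calendar days to Feb 8, 2020 gives Mar 12, 2020, which is the last day of the waiting period.
The date on which the default interest accrual becomes due: counting 10 business days from Thursday, Mar 12, 2020 (Mar 13, Mar 16, Mar 17, Mar 18, Mar 19, Mar 20, Mar 23, Mar 24, Mar 25, Mar 26, skipping weekends) reaches Thursday, Mar 26, 2020.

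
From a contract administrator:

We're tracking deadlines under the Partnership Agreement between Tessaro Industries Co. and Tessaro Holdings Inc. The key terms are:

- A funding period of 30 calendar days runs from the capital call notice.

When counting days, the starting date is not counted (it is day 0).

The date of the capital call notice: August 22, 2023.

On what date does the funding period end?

The last day of the funding period: 30 calendar days after August 22, 2023 is September 21, 2023.

September 21, 2023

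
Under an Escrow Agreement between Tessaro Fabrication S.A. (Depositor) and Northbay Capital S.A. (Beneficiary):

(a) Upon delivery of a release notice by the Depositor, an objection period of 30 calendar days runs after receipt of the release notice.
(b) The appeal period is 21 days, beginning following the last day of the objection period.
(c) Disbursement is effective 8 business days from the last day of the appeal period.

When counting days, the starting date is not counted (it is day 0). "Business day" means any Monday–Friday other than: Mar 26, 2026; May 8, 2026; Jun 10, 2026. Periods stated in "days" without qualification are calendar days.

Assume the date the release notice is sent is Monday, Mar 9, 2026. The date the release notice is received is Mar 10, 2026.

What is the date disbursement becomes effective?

The last day of the objection period: 30 calendar days after Mar 10, 2026 is Apr 9, 2026.
Adding 21 calendar days to Apr 9, 2026 gives Apr 30, 2026, which is the last day of the appeal period.
The date disbursement becomes effective: counting 8 business days from Thursday, Apr 30, 2026 (May 1, May 4, May 5, May 6, May 7, May 11, May 12, May 13, skipping weekends and the listed holiday on May 8) reaches Wednesday, May 13, 2026.

May 13, 2026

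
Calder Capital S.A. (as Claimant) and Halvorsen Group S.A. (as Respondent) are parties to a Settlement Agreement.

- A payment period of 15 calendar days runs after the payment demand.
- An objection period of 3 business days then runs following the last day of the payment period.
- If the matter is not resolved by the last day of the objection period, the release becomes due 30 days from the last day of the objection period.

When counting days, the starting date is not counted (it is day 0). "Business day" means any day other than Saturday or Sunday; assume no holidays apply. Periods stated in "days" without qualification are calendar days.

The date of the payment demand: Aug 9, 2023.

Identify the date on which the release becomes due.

The last day of the payment period: Aug 9, 2023 + 15 days = Aug 24, 2023.
The last day of the objection period: counting 3 business days from Thursday, Aug 24, 2023 (Aug 25, Aug 28, Aug 29, skipping weekends) reaches Tuesday, Aug 29, 2023.
Adding 30 calendar days to Aug 29, 2023 gives Sep 28, 2023, which is the date on which the release becomes due.

Sep 28, 2023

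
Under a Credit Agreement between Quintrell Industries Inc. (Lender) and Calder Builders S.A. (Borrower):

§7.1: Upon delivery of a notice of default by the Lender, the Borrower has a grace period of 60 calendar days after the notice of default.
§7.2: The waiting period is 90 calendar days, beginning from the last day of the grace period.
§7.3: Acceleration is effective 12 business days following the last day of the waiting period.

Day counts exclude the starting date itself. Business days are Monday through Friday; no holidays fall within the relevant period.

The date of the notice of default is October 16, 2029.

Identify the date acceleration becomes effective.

Adding 60 calendar days to October 16, 2029 gives December 15, 2029, which is the last day of the grace period.
The last day of the waiting period: December 15, 2029 + 90 days = March 15, 2030.
The date acceleration becomes effective: 12 business days after Friday, March 15, 2030, skipping weekends — Mar 18, Mar 19, Mar 20, Mar 21, …, Mar 29, Apr 1, Apr 2 — lands on Tuesday, April 2, 2030.

April 2, 2030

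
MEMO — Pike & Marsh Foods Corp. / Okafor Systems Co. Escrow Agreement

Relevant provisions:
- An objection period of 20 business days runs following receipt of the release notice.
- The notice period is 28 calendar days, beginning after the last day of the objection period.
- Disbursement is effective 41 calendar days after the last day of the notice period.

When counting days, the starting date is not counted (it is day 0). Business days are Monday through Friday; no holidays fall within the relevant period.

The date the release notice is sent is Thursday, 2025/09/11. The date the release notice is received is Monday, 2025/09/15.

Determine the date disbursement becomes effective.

The last day of the objection period: 20 business days after Monday, 2025/09/15, skipping weekends — Sep 16, Sep 17, Sep 18, Sep 19, …, Oct 9, Oct 10, Oct 13 — lands on Monday, 2025/10/13.
The last day of the notice period: 2025/10/13 + 28 days = 2025/11/10.
Adding 41 calendar days to 2025/11/10 gives 2025/12/21, which is the date disbursement becomes effective.

2025/12/21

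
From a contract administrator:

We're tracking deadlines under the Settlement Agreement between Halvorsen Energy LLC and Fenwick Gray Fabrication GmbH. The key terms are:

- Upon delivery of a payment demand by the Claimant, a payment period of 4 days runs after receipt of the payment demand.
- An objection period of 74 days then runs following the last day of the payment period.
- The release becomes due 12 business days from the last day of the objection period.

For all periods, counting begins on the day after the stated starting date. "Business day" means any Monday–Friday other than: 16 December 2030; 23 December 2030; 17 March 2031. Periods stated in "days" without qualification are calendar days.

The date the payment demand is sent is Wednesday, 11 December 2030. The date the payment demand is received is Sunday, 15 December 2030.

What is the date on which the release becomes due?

The last day of the payment period: 15 December 2030 + 4 days = 19 December 2030.
Adding 74 calendar days to 19 December 2030 gives 3 March 2031, which is the last day of the objection period.
The date on which the release becomes due: counting 12 business days from Monday, 3 March 2031 (Mar 4, Mar 5, Mar 6, Mar 7, …, Mar 18, Mar 19, Mar 20, skipping weekends and the listed holiday on Mar 17) reaches Thursday, 20 March 2031.

20 March 2031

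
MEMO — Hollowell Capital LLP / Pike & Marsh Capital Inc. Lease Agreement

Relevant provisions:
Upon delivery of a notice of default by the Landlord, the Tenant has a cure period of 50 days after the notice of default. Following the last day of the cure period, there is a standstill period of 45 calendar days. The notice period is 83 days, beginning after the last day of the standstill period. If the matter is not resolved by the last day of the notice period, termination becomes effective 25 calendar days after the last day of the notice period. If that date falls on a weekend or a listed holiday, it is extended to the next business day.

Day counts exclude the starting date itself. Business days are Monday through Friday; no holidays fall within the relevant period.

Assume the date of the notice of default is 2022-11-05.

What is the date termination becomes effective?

The last day of the cure period: 50 calendar days after 2022-11-05 is 2022-12-25.
Adding 45 calendar days to 2022-12-25 gives 2023-02-08, which is the last day of the standstill period.
The last day of the notice period: 83 calendar days after 2023-02-08 is 2023-05-02.
Adding 25 calendar days to 2023-05-02 gives 2023-05-27, which is the date termination becomes effective. That falls on a Saturday, so it rolls to the next business day, Monday, 2023-05-29.

2023-05-29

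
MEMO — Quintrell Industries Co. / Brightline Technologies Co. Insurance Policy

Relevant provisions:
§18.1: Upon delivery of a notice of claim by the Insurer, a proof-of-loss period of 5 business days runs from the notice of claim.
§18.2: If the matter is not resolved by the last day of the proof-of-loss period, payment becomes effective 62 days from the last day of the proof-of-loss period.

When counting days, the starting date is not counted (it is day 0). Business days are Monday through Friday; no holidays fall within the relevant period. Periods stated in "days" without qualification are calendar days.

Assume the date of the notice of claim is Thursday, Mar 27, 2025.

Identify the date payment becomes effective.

Jun 4, 2025

From Thursday, Mar 27, 2025, 5 business days (Mar 28, Mar 31, Apr 1, Apr 2, Apr 3, skipping weekends) brings us to Thursday, Apr 3, 2025, which is the last day of the proof-of-loss period.
The date payment becomes effective: 62 calendar days after Apr 3, 2025 is Jun 4, 2025.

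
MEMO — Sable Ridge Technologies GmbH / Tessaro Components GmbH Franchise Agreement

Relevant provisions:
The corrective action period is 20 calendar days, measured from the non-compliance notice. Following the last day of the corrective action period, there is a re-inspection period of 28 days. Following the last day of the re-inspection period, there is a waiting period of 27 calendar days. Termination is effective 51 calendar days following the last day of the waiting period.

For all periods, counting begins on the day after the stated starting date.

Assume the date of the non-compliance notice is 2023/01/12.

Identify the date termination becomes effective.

2023/05/18

The last day of the corrective action period: 20 calendar days after 2023/01/12 is 2023/02/01.
The last day of the re-inspection period: 2023/02/01 + 28 days = 2023/03/01.
The last day of the waiting period: 27 calendar days after 2023/03/01 is 2023/03/28.
The date termination becomes effective: 51 calendar days after 2023/03/28 is 2023/05/18.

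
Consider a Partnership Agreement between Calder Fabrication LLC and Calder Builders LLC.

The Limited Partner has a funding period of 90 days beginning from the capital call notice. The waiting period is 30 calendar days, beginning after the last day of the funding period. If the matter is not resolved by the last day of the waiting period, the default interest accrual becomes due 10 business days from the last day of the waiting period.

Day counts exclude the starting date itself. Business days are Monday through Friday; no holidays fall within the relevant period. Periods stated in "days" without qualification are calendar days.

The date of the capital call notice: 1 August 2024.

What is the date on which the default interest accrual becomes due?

13 December 2024

The last day of the funding period: 90 calendar days after 1 August 2024 is 30 October 2024.
The last day of the waiting period: 30 October 2024 + 30 days = 29 November 2024.
The date on which the default interest accrual becomes due: counting 10 business days from Friday, 29 November 2024 (Dec 2, Dec 3, Dec 4, Dec 5, Dec 6, Dec 9, Dec 10, Dec 11, Dec 12, Dec 13, skipping weekends) reaches Friday, 13 December 2024.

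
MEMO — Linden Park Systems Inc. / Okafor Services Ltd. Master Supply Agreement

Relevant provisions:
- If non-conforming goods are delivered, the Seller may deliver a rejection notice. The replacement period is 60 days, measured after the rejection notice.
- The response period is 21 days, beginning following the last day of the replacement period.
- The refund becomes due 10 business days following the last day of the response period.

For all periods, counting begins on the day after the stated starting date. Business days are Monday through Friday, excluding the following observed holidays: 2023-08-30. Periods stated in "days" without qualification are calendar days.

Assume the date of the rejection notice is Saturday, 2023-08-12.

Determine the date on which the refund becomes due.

The last day of the replacement period: 60 calendar days after 2023-08-12 is 2023-10-11.
The last day of the response period: 2023-10-11 + 21 days = 2023-11-01.
The date on which the refund becomes due: 10 business days after Wednesday, 2023-11-01, skipping weekends — Nov 2, Nov 3, Nov 6, Nov 7, Nov 8, Nov 9, Nov 10, Nov 13, Nov 14, Nov 15 — lands on Wednesday, 2023-11-15.

2023-11-15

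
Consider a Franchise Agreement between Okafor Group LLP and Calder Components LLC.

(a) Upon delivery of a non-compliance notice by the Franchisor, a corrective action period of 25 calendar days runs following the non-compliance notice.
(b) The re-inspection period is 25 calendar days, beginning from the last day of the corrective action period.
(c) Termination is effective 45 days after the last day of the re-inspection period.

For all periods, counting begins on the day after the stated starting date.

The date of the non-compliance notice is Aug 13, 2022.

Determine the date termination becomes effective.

Nov 16, 2022

The last day of the corrective action period: Aug 13, 2022 + 25 days = Sep 7, 2022.
The last day of the re-inspection period: Sep 7, 2022 + 25 days = Oct 2, 2022.
Adding 45 calendar days to Oct 2, 2022 gives Nov 16, 2022, which is the date termination becomes effective.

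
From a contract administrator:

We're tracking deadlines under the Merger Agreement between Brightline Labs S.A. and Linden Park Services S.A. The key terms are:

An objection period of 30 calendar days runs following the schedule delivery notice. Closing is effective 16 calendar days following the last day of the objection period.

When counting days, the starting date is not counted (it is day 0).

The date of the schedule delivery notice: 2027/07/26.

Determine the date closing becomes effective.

The last day of the objection period: 2027/07/26 + 30 days = 2027/08/25.
The date closing becomes effective: 16 calendar days after 2027/08/25 is 2027/09/10.

2027/09/10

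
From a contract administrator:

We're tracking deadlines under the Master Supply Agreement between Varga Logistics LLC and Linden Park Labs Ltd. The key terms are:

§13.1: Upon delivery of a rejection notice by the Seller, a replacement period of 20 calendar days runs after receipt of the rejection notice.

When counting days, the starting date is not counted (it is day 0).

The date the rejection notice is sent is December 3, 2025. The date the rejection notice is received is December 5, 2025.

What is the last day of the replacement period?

The last day of the replacement period: 20 calendar days after December 5, 2025 is December 25, 2025.

December 25, 2025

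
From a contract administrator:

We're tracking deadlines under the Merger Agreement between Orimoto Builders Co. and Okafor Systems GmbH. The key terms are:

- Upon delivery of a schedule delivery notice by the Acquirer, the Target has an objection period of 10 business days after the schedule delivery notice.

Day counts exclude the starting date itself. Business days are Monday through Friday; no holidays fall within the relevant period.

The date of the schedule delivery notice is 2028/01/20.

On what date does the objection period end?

The last day of the objection period: counting 10 business days from Thursday, 2028/01/20 (Jan 21, Jan 24, Jan 25, Jan 26, Jan 27, Jan 28, Jan 31, Feb 1, Feb 2, Feb 3, skipping weekends) reaches Thursday, 2028/02/03.

2028/02/03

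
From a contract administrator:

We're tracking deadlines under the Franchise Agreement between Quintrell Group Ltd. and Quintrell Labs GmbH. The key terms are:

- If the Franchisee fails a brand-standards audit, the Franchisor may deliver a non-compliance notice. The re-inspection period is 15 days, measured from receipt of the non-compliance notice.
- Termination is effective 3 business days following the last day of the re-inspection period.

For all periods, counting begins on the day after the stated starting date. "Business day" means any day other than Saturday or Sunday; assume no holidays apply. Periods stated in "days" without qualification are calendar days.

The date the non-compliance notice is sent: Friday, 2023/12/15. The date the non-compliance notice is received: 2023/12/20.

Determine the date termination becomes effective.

2024/01/09

Adding 15 calendar days to 2023/12/20 gives 2024/01/04, which is the last day of the re-inspection period.
The date termination becomes effective: counting 3 business days from Thursday, 2024/01/04 (Jan 5, Jan 8, Jan 9, skipping weekends) reaches Tuesday, 2024/01/09.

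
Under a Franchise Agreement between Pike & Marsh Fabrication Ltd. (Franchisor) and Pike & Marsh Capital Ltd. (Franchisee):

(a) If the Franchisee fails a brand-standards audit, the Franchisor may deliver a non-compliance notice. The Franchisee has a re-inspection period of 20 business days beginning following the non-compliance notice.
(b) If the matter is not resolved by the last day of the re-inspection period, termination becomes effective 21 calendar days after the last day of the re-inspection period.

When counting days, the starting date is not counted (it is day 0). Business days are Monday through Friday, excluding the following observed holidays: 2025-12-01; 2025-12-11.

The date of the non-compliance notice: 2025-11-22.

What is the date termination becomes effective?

2026-01-13

The last day of the re-inspection period: 20 business days after Saturday, 2025-11-22, skipping weekends and the listed holidays on Dec 1, Dec 11 — Nov 24, Nov 25, Nov 26, Nov 27, …, Dec 19, Dec 22, Dec 23 — lands on Tuesday, 2025-12-23.
The date termination becomes effective: 21 calendar days after 2025-12-23 is 2026-01-13.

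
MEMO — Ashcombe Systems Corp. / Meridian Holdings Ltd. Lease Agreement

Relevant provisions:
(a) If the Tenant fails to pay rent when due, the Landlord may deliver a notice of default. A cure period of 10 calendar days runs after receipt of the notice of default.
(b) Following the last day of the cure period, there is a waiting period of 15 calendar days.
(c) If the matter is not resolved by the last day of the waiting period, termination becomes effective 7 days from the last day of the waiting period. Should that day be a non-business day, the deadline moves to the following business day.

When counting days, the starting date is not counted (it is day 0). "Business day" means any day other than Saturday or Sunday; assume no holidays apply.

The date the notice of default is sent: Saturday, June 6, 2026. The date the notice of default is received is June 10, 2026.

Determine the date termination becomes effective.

The last day of the cure period: June 10, 2026 + 10 days = June 20, 2026.
The last day of the waiting period: June 20, 2026 + 15 days = July 5, 2026.
The date termination becomes effective: 7 calendar days after July 5, 2026 is July 12, 2026. That falls on a Sunday, so it rolls to the next business day, Monday, July 13, 2026.

July 13, 2026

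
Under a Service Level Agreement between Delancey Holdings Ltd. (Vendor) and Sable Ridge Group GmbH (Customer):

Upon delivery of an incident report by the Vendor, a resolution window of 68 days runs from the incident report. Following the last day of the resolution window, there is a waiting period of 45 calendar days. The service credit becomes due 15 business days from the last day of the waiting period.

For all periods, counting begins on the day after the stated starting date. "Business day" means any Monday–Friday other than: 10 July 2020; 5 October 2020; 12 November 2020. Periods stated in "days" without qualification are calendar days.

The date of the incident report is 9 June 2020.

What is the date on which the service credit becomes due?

22 October 2020

The last day of the resolution window: 9 June 2020 + 68 days = 16 August 2020.
Adding 45 calendar days to 16 August 2020 gives 30 September 2020, which is the last day of the waiting period.
The date on which the service credit becomes due: counting 15 business days from Wednesday, 30 September 2020 (Oct 1, Oct 2, Oct 6, Oct 7, …, Oct 20, Oct 21, Oct 22, skipping weekends and the listed holiday on Oct 5) reaches Thursday, 22 October 2020.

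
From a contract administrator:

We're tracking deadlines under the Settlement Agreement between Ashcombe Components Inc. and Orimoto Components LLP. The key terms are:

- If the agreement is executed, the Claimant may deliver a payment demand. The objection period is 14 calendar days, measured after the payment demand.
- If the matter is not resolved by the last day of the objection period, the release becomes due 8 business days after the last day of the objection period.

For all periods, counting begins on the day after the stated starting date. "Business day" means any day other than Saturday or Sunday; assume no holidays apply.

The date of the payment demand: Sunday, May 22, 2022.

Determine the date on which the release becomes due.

June 15, 2022

The last day of the objection period: May 22, 2022 + 14 days = June 5, 2022.
The date on which the release becomes due: counting 8 business days from Sunday, June 5, 2022 (Jun 6, Jun 7, Jun 8, Jun 9, Jun 10, Jun 13, Jun 14, Jun 15, skipping weekends) reaches Wednesday, June 15, 2022.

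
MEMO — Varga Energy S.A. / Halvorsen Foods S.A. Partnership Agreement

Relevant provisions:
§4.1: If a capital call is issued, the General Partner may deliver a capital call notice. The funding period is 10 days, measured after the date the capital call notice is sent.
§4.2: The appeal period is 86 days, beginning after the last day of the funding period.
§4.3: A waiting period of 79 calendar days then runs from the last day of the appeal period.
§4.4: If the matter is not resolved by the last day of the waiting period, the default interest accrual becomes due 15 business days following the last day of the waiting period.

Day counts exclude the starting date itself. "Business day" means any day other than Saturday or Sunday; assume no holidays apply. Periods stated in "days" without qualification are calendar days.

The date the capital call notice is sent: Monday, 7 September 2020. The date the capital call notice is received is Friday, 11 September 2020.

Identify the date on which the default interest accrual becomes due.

The last day of the funding period: 10 calendar days after 7 September 2020 is 17 September 2020.
The last day of the appeal period: 17 September 2020 + 86 days = 12 December 2020.
Adding 79 calendar days to 12 December 2020 gives 1 March 2021, which is the last day of the waiting period.
The date on which the default interest accrual becomes due: counting 15 business days from Monday, 1 March 2021 (Mar 2, Mar 3, Mar 4, Mar 5, …, Mar 18, Mar 19, Mar 22, skipping weekends) reaches Monday, 22 March 2021.

22 March 2021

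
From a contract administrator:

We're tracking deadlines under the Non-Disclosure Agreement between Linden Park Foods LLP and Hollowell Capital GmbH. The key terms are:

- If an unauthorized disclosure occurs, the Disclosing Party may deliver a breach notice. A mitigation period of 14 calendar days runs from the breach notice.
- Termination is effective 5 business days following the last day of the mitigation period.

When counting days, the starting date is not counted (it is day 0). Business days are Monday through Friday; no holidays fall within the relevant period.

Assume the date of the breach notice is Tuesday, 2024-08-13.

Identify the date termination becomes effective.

2024-09-03

The last day of the mitigation period: 2024-08-13 + 14 days = 2024-08-27.
The date termination becomes effective: 5 business days after Tuesday, 2024-08-27, skipping weekends — Aug 28, Aug 29, Aug 30, Sep 2, Sep 3 — lands on Tuesday, 2024-09-03.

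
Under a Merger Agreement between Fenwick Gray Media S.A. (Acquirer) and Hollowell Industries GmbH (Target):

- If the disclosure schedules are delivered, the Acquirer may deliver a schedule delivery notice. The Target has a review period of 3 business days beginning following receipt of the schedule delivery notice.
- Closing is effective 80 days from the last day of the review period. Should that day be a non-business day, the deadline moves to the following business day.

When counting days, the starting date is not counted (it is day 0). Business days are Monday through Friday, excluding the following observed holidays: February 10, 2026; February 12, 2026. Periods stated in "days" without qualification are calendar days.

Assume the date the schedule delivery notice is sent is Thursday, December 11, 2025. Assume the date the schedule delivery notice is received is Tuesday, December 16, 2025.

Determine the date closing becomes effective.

March 9, 2026

The last day of the review period: 3 business days after Tuesday, December 16, 2025, skipping weekends — Dec 17, Dec 18, Dec 19 — lands on Friday, December 19, 2025.
Adding 80 calendar days to December 19, 2025 gives March 9, 2026, which is the date closing becomes effective. March 9, 2026 is a Monday and is not a listed holiday, so no roll-forward applies.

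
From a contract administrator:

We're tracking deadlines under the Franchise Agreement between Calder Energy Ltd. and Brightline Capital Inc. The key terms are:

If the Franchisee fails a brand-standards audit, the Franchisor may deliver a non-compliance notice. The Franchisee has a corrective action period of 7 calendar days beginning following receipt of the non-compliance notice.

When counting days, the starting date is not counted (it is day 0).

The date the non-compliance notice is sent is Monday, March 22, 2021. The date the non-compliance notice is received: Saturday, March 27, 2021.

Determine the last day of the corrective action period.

April 3, 2021

The last day of the corrective action period: March 27, 2021 + 7 days = April 3, 2021.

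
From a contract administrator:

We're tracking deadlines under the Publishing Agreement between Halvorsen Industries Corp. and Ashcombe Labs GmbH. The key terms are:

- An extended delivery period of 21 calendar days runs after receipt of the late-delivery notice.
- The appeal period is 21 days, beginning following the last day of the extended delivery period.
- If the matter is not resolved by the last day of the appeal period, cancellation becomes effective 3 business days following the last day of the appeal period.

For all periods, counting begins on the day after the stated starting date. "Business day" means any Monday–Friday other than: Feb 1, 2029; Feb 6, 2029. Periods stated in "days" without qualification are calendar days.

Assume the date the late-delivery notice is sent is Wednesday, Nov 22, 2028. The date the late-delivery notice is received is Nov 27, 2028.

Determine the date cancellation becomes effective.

Jan 11, 2029

The last day of the extended delivery period: 21 calendar days after Nov 27, 2028 is Dec 18, 2028.
Adding 21 calendar days to Dec 18, 2028 gives Jan 8, 2029, which is the last day of the appeal period.
The date cancellation becomes effective: counting 3 business days from Monday, Jan 8, 2029 (Jan 9, Jan 10, Jan 11, skipping weekends) reaches Thursday, Jan 11, 2029.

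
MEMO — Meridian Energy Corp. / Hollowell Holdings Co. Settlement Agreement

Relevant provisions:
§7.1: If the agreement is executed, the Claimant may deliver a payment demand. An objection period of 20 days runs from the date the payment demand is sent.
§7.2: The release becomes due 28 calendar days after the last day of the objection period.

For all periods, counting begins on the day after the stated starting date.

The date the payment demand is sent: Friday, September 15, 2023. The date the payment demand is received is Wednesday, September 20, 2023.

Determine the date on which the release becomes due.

Adding 20 calendar days to September 15, 2023 gives October 5, 2023, which is the last day of the objection period.
The date on which the release becomes due: 28 calendar days after October 5, 2023 is November 2, 2023.

November 2, 2023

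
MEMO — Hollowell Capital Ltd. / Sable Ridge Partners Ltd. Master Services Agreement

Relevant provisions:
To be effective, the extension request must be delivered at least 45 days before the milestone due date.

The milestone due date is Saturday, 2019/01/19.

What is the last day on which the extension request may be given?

2018/12/05

Counting back 45 calendar days from 2019/01/19 gives 2018/12/05.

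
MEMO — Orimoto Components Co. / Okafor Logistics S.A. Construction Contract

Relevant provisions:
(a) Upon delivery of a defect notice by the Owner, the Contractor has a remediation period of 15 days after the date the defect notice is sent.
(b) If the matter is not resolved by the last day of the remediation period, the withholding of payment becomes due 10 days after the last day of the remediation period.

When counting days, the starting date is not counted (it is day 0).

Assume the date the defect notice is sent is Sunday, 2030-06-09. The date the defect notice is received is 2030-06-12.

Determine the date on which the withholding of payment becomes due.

The last day of the remediation period: 2030-06-09 + 15 days = 2030-06-24.
The date on which the withholding of payment becomes due: 2030-06-24 + 10 days = 2030-07-04.

2030-07-04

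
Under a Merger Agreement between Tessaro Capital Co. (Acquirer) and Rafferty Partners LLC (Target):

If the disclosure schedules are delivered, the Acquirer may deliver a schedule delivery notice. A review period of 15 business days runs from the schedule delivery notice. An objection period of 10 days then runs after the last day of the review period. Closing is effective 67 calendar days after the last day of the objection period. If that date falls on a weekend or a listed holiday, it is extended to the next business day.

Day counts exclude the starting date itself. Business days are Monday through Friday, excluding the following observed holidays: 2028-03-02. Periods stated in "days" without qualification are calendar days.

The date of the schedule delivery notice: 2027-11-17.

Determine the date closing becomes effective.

2028-02-23

The last day of the review period: 15 business days after Wednesday, 2027-11-17, skipping weekends — Nov 18, Nov 19, Nov 22, Nov 23, …, Dec 6, Dec 7, Dec 8 — lands on Wednesday, 2027-12-08.
The last day of the objection period: 2027-12-08 + 10 days = 2027-12-18.
Adding 67 calendar days to 2027-12-18 gives 2028-02-23, which is the date closing becomes effective. 2028-02-23 is a Wednesday and is not a listed holiday, so no roll-forward applies.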